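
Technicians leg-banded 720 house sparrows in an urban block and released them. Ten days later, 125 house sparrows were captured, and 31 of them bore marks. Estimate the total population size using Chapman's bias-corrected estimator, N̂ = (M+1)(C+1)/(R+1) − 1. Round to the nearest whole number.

N ≈ 2838

N̂ = (720+1)(125+1)/(31+1) − 1 = 721·126/32 − 1
= 90846/32 − 1 ≈ 2838.9 − 1 ≈ 2837.9 → 2838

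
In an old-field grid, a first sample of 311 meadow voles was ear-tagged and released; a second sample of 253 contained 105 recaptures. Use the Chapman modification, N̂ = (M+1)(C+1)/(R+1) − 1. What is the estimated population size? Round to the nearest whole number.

N̂ = (311+1)(253+1)/(105+1) − 1 = 312·254/106 − 1
= 79248/106 − 1 ≈ 747.6 − 1 ≈ 746.6 → 747

N ≈ 747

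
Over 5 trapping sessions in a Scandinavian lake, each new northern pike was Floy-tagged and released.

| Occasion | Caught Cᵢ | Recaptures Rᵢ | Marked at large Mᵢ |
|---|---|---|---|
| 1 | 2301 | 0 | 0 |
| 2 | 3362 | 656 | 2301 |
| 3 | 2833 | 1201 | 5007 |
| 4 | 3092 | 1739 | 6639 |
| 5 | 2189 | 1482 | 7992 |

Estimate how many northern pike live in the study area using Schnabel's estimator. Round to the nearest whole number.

N ≈ 11,804

Σ MᵢCᵢ = 0·2301 + 2301·3362 + 5007·2833 + 6639·3092 + 7992·2189 = 0 + 7735962 + 14184831 + 20527788 + 17494488 = 59943069
Σ Rᵢ = 0 + 656 + 1201 + 1739 + 1482 = 5078
N̂ = 59943069 / 5078 ≈ 11804.46 → 11804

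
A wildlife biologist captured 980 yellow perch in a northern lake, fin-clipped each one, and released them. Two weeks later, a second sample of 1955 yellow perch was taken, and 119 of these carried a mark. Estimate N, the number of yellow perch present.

N = 16,100

Lincoln-Petersen assumes M/N = R/C, so N = M·C / R.
N = (980 × 1955) / 119 = 1915900 / 119 = 16100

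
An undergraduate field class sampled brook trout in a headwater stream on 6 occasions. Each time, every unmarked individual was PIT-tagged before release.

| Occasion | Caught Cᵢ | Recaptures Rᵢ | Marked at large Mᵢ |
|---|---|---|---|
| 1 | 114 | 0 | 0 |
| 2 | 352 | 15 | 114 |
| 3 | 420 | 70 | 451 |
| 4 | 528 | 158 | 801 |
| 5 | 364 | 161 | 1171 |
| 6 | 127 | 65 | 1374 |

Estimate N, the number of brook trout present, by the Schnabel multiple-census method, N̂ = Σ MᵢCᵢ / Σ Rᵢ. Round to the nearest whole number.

N ≈ 2672

Σ MᵢCᵢ = 0·114 + 114·352 + 451·420 + 801·528 + 1171·364 + 1374·127 = 0 + 40128 + 189420 + 422928 + 426244 + 174498 = 1253218
Σ Rᵢ = 0 + 15 + 70 + 158 + 161 + 65 = 469
N̂ = 1253218 / 469 ≈ 2672.1 → 2672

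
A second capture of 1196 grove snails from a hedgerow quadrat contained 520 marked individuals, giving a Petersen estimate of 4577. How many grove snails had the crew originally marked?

M = 1990

From N = M·C/R: M = N·R / C = 4577·520 / 1196 = 2380040 / 1196 = 1990.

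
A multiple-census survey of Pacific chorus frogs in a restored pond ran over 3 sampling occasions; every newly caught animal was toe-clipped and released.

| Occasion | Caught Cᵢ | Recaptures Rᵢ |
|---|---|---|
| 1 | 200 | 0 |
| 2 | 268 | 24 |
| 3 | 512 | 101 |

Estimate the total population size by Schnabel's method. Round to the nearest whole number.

Marked at large before each occasion: Mᵢ = Σⱼ<ᵢ (Cⱼ − Rⱼ) → M1=0, M2=200, M3=444
Σ MᵢCᵢ = 0·200 + 200·268 + 444·512 = 0 + 53600 + 227328 = 280928
Σ Rᵢ = 0 + 24 + 101 = 125
N̂ = 280928 / 125 ≈ 2247.4 → 2247

N ≈ 2247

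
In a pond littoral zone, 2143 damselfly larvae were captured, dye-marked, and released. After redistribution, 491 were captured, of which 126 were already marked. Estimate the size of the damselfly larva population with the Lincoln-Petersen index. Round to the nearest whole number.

Lincoln-Petersen assumes M/N = R/C, so N = M·C / R.
N = (2143 × 491) / 126 = 1052213 / 126 ≈ 8350.9 → 8351

N ≈ 8351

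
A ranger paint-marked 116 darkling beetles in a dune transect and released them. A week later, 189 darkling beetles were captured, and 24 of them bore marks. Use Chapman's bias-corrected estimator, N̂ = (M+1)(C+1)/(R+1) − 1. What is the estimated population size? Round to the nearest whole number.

N̂ = (116+1)(189+1)/(24+1) − 1 = 117·190/25 − 1
= 22230/25 − 1 ≈ 889.2 − 1 ≈ 888.2 → 888

N ≈ 888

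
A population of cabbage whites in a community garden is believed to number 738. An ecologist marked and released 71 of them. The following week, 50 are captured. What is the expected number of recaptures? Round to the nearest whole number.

expected recaptures ≈ 5

Expected recaptures E[R] = M·C / N.
E[R] = 71 × 50 / 738 = 3550 / 738 ≈ 4.8 → 5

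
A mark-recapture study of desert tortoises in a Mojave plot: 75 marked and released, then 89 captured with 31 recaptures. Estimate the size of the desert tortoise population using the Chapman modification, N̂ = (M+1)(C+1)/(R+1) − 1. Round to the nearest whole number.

N ≈ 213

N̂ = (75+1)(89+1)/(31+1) − 1 = 76·90/32 − 1
= 6840/32 − 1 ≈ 213.8 − 1 ≈ 212.8 → 213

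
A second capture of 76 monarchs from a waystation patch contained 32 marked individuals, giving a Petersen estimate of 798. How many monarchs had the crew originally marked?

From N = M·C/R: M = N·R / C = 798·32 / 76 = 25536 / 76 = 336.

M = 336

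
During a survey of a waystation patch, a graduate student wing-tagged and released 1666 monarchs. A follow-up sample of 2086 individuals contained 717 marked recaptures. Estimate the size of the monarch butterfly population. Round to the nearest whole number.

N = (1666 × 2086) / 717 = 3475276 / 717 ≈ 4847.0 → 4847

N ≈ 4847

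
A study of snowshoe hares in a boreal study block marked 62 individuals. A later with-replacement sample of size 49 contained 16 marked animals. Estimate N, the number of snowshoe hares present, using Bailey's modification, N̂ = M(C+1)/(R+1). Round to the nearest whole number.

N ≈ 182

N̂ = 62·(49+1)/(16+1) = 62·50/17 = 3100/17 ≈ 182.4 → 182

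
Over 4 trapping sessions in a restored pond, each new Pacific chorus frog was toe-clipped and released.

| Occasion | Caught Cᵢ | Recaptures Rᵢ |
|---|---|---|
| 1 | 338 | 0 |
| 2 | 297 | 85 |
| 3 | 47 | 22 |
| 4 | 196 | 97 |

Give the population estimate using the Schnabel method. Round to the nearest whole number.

Marked at large before each occasion: Mᵢ = Σⱼ<ᵢ (Cⱼ − Rⱼ) → M1=0, M2=338, M3=550, M4=575
Σ MᵢCᵢ = 0·338 + 338·297 + 550·47 + 575·196 = 0 + 100386 + 25850 + 112700 = 238936
Σ Rᵢ = 0 + 85 + 22 + 97 = 204
N̂ = 238936 / 204 ≈ 1171.3 → 1171

N ≈ 1171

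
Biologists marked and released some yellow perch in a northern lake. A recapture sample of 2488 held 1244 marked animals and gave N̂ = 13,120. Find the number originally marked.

M = 6560

From N = M·C/R: M = N·R / C = 13120·1244 / 2488 = 16321280 / 2488 = 6560.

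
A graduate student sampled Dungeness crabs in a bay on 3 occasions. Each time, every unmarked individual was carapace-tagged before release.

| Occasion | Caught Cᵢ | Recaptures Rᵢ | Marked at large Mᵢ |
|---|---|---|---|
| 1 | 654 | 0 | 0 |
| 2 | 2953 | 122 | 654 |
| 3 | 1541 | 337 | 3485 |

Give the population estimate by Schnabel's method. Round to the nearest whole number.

N ≈ 15,908

Σ MᵢCᵢ = 0·654 + 654·2953 + 3485·1541 = 0 + 1931262 + 5370385 = 7301647
Σ Rᵢ = 0 + 122 + 337 = 459
N̂ = 7301647 / 459 ≈ 15907.7 → 15908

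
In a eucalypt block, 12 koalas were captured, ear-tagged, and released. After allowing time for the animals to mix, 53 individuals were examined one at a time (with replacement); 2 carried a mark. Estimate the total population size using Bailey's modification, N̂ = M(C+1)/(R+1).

N̂ = 12·(53+1)/(2+1) = 12·54/3 = 648/3 = 216

N = 216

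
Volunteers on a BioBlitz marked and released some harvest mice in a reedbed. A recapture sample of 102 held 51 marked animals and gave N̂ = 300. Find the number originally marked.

From N = M·C/R: M = N·R / C = 300·51 / 102 = 15300 / 102 = 150.

M = 150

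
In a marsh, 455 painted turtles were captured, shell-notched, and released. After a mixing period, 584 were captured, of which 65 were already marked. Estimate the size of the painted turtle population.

N = 4088

N = (455 × 584) / 65 = 265720 / 65 = 4088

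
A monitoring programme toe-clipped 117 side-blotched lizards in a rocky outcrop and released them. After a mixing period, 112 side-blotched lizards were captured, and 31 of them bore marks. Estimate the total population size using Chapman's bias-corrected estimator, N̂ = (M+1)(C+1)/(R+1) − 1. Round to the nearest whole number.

N̂ = (117+1)(112+1)/(31+1) − 1 = 118·113/32 − 1
= 13334/32 − 1 ≈ 416.7 − 1 ≈ 415.7 → 416

N ≈ 416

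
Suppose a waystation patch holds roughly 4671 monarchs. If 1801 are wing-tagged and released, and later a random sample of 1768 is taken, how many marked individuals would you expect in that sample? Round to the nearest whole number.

The marked fraction of the population is 1801/4671, so in a sample of 1768 expect C·(M/N) marked.
E[R] = 1801 × 1768 / 4671 = 3184168 / 4671 ≈ 681.7 → 682

expected recaptures ≈ 682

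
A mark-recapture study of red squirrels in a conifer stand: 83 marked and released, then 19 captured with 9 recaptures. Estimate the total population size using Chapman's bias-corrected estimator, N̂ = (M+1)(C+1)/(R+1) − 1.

N̂ = (83+1)(19+1)/(9+1) − 1 = 84·20/10 − 1
= 1680/10 − 1 = 168 − 1 = 167

N = 167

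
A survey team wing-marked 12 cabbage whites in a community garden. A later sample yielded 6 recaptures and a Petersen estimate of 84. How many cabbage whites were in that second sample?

From N = M·C/R: C = N·R / M = 84·6 / 12 = 504 / 12 = 42.

C = 42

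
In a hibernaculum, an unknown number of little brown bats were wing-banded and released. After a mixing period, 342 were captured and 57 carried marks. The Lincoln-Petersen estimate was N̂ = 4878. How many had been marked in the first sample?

From N = M·C/R: M = N·R / C = 4878·57 / 342 = 278046 / 342 = 813.

M = 813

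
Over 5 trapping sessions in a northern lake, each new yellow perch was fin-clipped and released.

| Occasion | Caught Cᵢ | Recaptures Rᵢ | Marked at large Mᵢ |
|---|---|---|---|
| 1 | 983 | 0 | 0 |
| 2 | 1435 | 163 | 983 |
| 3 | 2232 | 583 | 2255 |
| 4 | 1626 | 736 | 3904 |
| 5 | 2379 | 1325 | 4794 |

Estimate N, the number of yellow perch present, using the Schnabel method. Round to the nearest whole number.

Σ MᵢCᵢ = 0·983 + 983·1435 + 2255·2232 + 3904·1626 + 4794·2379 = 0 + 1410605 + 5033160 + 6347904 + 11404926 = 24196595
Σ Rᵢ = 0 + 163 + 583 + 736 + 1325 = 2807
N̂ = 24196595 / 2807 ≈ 8620.1 → 8620

N ≈ 8620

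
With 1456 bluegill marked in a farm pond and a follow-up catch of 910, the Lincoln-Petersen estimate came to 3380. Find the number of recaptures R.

From N = M·C/R: R = M·C / N = 1456·910 / 3380 = 1324960 / 3380 = 392.

R = 392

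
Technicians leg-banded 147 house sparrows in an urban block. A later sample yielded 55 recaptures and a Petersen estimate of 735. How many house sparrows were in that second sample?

C = 275

From N = M·C/R: C = N·R / M = 735·55 / 147 = 40425 / 147 = 275.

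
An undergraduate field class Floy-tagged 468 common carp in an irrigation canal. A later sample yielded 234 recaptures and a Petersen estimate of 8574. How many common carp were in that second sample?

From N = M·C/R: C = N·R / M = 8574·234 / 468 = 2006316 / 468 = 4287.

C = 4287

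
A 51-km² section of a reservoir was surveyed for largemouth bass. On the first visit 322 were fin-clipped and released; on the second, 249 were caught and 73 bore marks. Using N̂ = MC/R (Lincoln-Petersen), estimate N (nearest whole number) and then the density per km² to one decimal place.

density ≈ 21.5 largemouth bass per km²

N̂ = 322·249/73 = 80178/73 ≈ 1098.3 → 1098
Density = N̂ / area = 1098 / 51 ≈ 21.53 → 21.5 per km²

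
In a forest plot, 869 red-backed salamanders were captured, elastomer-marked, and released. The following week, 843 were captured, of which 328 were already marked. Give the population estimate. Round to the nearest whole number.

N = (869 × 843) / 328 = 732567 / 328 ≈ 2233.4 → 2233

N ≈ 2233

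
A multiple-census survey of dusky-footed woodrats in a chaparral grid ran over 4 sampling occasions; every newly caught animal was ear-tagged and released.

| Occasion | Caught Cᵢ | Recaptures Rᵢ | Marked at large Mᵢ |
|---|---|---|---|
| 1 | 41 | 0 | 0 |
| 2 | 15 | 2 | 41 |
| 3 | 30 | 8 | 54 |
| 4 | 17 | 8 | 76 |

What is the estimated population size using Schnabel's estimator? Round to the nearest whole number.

Σ MᵢCᵢ = 0·41 + 41·15 + 54·30 + 76·17 = 0 + 615 + 1620 + 1292 = 3527
Σ Rᵢ = 0 + 2 + 8 + 8 = 18
N̂ = 3527 / 18 ≈ 195.9 → 196

N ≈ 196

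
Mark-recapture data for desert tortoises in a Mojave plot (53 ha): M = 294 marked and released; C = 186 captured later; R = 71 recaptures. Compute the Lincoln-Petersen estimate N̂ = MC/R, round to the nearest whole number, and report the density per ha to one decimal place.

N̂ = 294·186/71 = 54684/71 ≈ 770.2 → 770
Density = N̂ / area = 770 / 53 ≈ 14.53 → 14.5 per ha

density ≈ 14.5 desert tortoises per ha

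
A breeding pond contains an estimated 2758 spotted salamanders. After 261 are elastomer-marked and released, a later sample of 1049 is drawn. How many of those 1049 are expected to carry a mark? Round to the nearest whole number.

Expected recaptures E[R] = M·C / N.
E[R] = 261 × 1049 / 2758 = 273789 / 2758 ≈ 99.3 → 99

expected recaptures ≈ 99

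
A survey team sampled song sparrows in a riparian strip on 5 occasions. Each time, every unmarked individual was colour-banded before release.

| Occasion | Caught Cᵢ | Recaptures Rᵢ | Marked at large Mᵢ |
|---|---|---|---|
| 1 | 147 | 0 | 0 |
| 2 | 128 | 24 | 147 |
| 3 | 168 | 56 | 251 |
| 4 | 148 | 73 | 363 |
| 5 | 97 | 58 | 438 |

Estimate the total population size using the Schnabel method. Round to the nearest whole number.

Σ MᵢCᵢ = 0·147 + 147·128 + 251·168 + 363·148 + 438·97 = 0 + 18816 + 42168 + 53724 + 42486 = 157194
Σ Rᵢ = 0 + 24 + 56 + 73 + 58 = 211
N̂ = 157194 / 211 ≈ 745.0 → 745

N ≈ 745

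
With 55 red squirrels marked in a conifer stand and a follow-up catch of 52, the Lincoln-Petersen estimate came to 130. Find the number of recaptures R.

R = 22

From N = M·C/R: R = M·C / N = 55·52 / 130 = 2860 / 130 = 22.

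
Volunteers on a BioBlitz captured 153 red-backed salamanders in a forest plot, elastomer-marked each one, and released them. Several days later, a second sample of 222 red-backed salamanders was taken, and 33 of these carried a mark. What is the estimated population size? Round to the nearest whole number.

N ≈ 1029

The marked fraction in the recapture sample should equal the marked fraction in the population: 33/222 = 153/N.
N = (153 × 222) / 33 = 33966 / 33 ≈ 1029.3 → 1029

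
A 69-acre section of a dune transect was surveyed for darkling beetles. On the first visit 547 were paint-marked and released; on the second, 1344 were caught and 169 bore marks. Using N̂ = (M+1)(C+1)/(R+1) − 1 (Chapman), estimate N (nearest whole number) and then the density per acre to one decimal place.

N̂ = 548·1345/170 − 1 = 737060/170 − 1 ≈ 4334.6 → 4335
Density = N̂ / area = 4335 / 69 ≈ 62.83 → 62.8 per acre

density ≈ 62.8 darkling beetles per acre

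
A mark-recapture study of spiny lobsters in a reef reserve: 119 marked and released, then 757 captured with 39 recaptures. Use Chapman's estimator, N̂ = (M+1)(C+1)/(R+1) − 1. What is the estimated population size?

N̂ = (119+1)(757+1)/(39+1) − 1 = 120·758/40 − 1
= 90960/40 − 1 = 2274 − 1 = 2273

N = 2273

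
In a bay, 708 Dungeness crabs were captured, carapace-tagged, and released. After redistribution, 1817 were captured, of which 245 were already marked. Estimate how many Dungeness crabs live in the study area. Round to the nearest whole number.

The marked fraction in the recapture sample should equal the marked fraction in the population: 245/1817 = 708/N.
N = (708 × 1817) / 245 = 1286436 / 245 ≈ 5250.8 → 5251

N ≈ 5251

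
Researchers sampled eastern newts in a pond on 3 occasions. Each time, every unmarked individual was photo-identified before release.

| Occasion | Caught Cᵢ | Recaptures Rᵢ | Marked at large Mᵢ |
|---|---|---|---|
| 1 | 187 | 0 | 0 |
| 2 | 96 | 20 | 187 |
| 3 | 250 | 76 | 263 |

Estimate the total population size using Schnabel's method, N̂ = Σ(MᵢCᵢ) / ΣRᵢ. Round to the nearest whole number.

Σ MᵢCᵢ = 0·187 + 187·96 + 263·250 = 0 + 17952 + 65750 = 83702
Σ Rᵢ = 0 + 20 + 76 = 96
N̂ = 83702 / 96 ≈ 871.9 → 872

N ≈ 872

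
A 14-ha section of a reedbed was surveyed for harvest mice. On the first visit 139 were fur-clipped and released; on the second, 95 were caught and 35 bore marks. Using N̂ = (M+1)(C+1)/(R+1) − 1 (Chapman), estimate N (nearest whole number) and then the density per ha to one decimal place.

density ≈ 26.6 harvest mice per ha

N̂ = 140·96/36 − 1 = 13440/36 − 1 ≈ 372.3 → 372
Density = N̂ / area = 372 / 14 ≈ 26.57 → 26.6 per ha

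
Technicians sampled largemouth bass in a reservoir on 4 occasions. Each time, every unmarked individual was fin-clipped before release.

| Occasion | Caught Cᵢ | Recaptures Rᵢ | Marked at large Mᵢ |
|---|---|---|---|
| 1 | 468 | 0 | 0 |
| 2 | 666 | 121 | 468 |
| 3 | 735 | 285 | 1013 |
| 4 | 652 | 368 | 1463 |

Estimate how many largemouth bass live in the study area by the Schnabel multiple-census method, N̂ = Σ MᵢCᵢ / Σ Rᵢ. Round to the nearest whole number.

N ≈ 2597

Σ MᵢCᵢ = 0·468 + 468·666 + 1013·735 + 1463·652 = 0 + 311688 + 744555 + 953876 = 2010119
Σ Rᵢ = 0 + 121 + 285 + 368 = 774
N̂ = 2010119 / 774 ≈ 2597.1 → 2597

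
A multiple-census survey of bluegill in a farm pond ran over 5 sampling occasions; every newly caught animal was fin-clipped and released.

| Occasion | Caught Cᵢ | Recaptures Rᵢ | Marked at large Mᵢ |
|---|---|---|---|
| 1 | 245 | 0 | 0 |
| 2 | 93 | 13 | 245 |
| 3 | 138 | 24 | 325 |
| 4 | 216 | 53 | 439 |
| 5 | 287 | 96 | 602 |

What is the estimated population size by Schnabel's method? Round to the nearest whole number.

Σ MᵢCᵢ = 0·245 + 245·93 + 325·138 + 439·216 + 602·287 = 0 + 22785 + 44850 + 94824 + 172774 = 335233
Σ Rᵢ = 0 + 13 + 24 + 53 + 96 = 186
N̂ = 335233 / 186 ≈ 1802.3 → 1802

N ≈ 1802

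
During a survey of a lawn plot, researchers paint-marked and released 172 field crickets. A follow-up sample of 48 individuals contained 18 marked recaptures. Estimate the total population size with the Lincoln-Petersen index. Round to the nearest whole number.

Lincoln-Petersen assumes M/N = R/C, so N = M·C / R.
N = (172 × 48) / 18 = 8256 / 18 ≈ 458.7 → 459

N ≈ 459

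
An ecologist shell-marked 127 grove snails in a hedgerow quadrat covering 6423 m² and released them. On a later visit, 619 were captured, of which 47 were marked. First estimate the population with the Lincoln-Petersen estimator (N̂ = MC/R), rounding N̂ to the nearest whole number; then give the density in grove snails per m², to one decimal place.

N̂ = 127·619/47 = 78613/47 ≈ 1672.6 → 1673
Density = N̂ / area = 1673 / 6423 ≈ 0.26 → 0.3 per m²

density ≈ 0.3 grove snails per m²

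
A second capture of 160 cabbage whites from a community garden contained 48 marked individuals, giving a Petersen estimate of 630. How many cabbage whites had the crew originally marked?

M = 189

From N = M·C/R: M = N·R / C = 630·48 / 160 = 30240 / 160 = 189.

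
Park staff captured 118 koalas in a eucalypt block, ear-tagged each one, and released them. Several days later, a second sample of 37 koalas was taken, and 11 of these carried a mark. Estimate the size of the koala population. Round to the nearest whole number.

The marked fraction in the recapture sample should equal the marked fraction in the population: 11/37 = 118/N.
N = (118 × 37) / 11 = 4366 / 11 ≈ 396.9 → 397

N ≈ 397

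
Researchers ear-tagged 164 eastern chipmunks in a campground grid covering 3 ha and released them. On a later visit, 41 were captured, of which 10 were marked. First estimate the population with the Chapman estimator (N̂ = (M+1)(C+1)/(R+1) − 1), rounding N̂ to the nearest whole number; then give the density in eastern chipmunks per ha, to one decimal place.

density ≈ 209.7 eastern chipmunks per ha

N̂ = 165·42/11 − 1 = 6930/11 − 1 = 629
Density = N̂ / area = 629 / 3 ≈ 209.67 → 209.7 per ha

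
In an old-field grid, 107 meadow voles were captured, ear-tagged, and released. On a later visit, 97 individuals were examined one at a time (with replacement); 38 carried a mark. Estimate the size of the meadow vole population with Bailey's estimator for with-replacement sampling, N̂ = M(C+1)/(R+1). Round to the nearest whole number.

N̂ = 107·(97+1)/(38+1) = 107·98/39 = 10486/39 ≈ 268.9 → 269

N ≈ 269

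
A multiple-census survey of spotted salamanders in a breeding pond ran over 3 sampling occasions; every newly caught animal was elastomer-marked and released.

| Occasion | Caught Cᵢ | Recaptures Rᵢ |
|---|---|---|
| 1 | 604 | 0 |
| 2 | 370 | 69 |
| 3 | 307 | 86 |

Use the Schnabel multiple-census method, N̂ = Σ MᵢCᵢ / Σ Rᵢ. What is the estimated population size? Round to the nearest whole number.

Marked at large before each occasion: Mᵢ = Σⱼ<ᵢ (Cⱼ − Rⱼ) → M1=0, M2=604, M3=905
Σ MᵢCᵢ = 0·604 + 604·370 + 905·307 = 0 + 223480 + 277835 = 501315
Σ Rᵢ = 0 + 69 + 86 = 155
N̂ = 501315 / 155 ≈ 3234.3 → 3234

N ≈ 3234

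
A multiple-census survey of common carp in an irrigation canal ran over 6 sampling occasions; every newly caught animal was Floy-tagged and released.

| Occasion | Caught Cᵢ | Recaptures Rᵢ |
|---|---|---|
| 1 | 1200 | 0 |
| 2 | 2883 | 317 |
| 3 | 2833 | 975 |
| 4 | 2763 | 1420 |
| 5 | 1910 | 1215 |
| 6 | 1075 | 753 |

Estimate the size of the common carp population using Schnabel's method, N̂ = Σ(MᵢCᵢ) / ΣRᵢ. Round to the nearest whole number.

N ≈ 10,943

Marked at large before each occasion: Mᵢ = Σⱼ<ᵢ (Cⱼ − Rⱼ) → M1=0, M2=1200, M3=3766, M4=5624, M5=6967, M6=7662
Σ MᵢCᵢ = 0·1200 + 1200·2883 + 3766·2833 + 5624·2763 + 6967·1910 + 7662·1075 = 0 + 3459600 + 10669078 + 15539112 + 13306970 + 8236650 = 51211410
Σ Rᵢ = 0 + 317 + 975 + 1420 + 1215 + 753 = 4680
N̂ = 51211410 / 4680 ≈ 10942.6 → 10943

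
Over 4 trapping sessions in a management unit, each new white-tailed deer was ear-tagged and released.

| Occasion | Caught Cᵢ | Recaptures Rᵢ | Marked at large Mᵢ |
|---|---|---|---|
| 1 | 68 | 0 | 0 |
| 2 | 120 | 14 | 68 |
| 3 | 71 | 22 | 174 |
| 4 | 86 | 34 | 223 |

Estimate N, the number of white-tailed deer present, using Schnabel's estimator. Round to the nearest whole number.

Σ MᵢCᵢ = 0·68 + 68·120 + 174·71 + 223·86 = 0 + 8160 + 12354 + 19178 = 39692
Σ Rᵢ = 0 + 14 + 22 + 34 = 70
N̂ = 39692 / 70 ≈ 567.0 → 567

N ≈ 567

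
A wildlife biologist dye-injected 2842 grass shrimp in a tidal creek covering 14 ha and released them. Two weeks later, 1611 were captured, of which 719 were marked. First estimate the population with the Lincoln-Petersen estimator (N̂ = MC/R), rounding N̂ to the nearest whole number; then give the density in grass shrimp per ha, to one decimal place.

density ≈ 454.9 grass shrimp per ha

N̂ = 2842·1611/719 = 4578462/719 ≈ 6367.8 → 6368
Density = N̂ / area = 6368 / 14 ≈ 454.86 → 454.9 per ha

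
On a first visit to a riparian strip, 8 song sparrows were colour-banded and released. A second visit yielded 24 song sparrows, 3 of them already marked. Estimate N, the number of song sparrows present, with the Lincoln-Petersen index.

N = 64

N = (8 × 24) / 3 = 192 / 3 = 64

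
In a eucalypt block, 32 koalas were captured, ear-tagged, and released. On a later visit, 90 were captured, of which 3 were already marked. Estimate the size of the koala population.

N = 960

If marked individuals mix randomly, R/C ≈ M/N, giving N ≈ M·C/R.
N = (32 × 90) / 3 = 2880 / 3 = 960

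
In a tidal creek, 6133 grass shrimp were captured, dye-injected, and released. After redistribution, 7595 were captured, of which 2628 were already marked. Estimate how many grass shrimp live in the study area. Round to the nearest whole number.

Lincoln-Petersen assumes M/N = R/C, so N = M·C / R.
N = (6133 × 7595) / 2628 = 46580135 / 2628 ≈ 17724.6 → 17725

N ≈ 17,725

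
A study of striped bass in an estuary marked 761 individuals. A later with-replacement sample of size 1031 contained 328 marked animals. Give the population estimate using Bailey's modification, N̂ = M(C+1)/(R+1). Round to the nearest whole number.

N ≈ 2387

N̂ = 761·(1031+1)/(328+1) = 761·1032/329 = 785352/329 ≈ 2387.1 → 2387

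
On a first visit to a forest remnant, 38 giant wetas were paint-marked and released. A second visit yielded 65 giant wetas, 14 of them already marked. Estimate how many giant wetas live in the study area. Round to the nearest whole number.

N ≈ 176

Lincoln-Petersen assumes M/N = R/C, so N = M·C / R.
N = (38 × 65) / 14 = 2470 / 14 ≈ 176.4 → 176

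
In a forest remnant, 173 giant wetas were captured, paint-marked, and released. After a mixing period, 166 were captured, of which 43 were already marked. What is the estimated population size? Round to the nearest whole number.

N = (173 × 166) / 43 = 28718 / 43 ≈ 667.9 → 668

N ≈ 668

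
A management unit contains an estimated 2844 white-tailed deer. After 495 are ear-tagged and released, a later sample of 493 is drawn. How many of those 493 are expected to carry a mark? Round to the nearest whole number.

expected recaptures ≈ 86

The marked fraction of the population is 495/2844, so in a sample of 493 expect C·(M/N) marked.
E[R] = 495 × 493 / 2844 = 244035 / 2844 ≈ 85.8 → 86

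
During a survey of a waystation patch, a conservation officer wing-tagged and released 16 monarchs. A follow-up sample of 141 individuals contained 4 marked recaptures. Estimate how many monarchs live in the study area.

If marked individuals mix randomly, R/C ≈ M/N, giving N ≈ M·C/R.
N = (16 × 141) / 4 = 2256 / 4 = 564

N = 564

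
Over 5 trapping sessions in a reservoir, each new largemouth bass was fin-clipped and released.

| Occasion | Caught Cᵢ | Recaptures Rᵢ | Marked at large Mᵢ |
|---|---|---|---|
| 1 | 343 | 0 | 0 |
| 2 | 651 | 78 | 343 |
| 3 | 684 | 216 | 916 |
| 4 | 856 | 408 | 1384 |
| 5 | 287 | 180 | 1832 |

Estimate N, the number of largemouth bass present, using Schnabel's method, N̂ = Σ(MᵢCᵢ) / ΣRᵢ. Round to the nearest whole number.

Σ MᵢCᵢ = 0·343 + 343·651 + 916·684 + 1384·856 + 1832·287 = 0 + 223293 + 626544 + 1184704 + 525784 = 2560325
Σ Rᵢ = 0 + 78 + 216 + 408 + 180 = 882
N̂ = 2560325 / 882 ≈ 2902.9 → 2903

N ≈ 2903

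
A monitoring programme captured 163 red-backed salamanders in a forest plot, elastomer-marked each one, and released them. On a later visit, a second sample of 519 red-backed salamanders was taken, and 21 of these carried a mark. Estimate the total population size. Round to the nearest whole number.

If marked individuals mix randomly, R/C ≈ M/N, giving N ≈ M·C/R.
N = (163 × 519) / 21 = 84597 / 21 ≈ 4028.4 → 4028

N ≈ 4028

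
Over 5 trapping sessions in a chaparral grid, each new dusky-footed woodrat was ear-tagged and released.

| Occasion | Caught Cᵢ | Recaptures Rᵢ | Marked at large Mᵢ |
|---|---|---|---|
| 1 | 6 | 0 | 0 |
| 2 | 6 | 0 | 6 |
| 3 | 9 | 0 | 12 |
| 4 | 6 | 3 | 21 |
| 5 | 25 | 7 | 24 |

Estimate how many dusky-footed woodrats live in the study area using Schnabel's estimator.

Σ MᵢCᵢ = 0·6 + 6·6 + 12·9 + 21·6 + 24·25 = 0 + 36 + 108 + 126 + 600 = 870
Σ Rᵢ = 0 + 0 + 0 + 3 + 7 = 10
N̂ = 870 / 10 = 87

N = 87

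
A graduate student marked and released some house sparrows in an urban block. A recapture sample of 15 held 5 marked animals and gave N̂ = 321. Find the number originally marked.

From N = M·C/R: M = N·R / C = 321·5 / 15 = 1605 / 15 = 107.

M = 107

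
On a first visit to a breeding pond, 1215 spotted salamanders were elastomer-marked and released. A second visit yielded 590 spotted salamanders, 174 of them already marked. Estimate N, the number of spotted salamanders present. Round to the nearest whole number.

N ≈ 4120

The marked fraction in the recapture sample should equal the marked fraction in the population: 174/590 = 1215/N.
N = (1215 × 590) / 174 = 716850 / 174 ≈ 4119.8 → 4120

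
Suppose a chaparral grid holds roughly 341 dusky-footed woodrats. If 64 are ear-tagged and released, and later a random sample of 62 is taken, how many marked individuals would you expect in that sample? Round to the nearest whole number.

Expected recaptures E[R] = M·C / N.
E[R] = 64 × 62 / 341 = 3968 / 341 ≈ 11.6 → 12

expected recaptures ≈ 12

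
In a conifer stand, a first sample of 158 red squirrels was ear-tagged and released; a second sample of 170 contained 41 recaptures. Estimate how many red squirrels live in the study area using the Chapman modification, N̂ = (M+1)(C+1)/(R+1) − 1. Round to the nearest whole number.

N̂ = (158+1)(170+1)/(41+1) − 1 = 159·171/42 − 1
= 27189/42 − 1 ≈ 647.4 − 1 ≈ 646.4 → 646

N ≈ 646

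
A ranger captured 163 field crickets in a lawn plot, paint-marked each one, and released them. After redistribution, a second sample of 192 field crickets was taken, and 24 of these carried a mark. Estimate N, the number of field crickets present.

The marked fraction in the recapture sample should equal the marked fraction in the population: 24/192 = 163/N.
N = (163 × 192) / 24 = 31296 / 24 = 1304

N = 1304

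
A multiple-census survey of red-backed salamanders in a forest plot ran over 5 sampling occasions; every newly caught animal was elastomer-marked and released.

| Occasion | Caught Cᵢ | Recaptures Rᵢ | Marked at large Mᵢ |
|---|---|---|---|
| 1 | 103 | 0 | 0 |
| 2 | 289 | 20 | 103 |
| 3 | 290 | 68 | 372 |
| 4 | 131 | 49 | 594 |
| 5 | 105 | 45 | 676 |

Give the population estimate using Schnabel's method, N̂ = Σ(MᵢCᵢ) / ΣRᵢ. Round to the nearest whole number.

Σ MᵢCᵢ = 0·103 + 103·289 + 372·290 + 594·131 + 676·105 = 0 + 29767 + 107880 + 77814 + 70980 = 286441
Σ Rᵢ = 0 + 20 + 68 + 49 + 45 = 182
N̂ = 286441 / 182 ≈ 1573.9 → 1574

N ≈ 1574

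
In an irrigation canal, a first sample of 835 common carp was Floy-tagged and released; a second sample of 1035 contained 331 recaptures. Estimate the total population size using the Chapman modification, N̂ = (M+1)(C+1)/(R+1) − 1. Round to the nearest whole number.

N̂ = (835+1)(1035+1)/(331+1) − 1 = 836·1036/332 − 1
= 866096/332 − 1 ≈ 2608.7 − 1 ≈ 2607.7 → 2608

N ≈ 2608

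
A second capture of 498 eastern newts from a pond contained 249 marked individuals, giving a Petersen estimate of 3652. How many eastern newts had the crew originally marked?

From N = M·C/R: M = N·R / C = 3652·249 / 498 = 909348 / 498 = 1826.

M = 1826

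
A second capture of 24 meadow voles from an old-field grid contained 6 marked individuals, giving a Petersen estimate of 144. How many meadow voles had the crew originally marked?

M = 36

From N = M·C/R: M = N·R / C = 144·6 / 24 = 864 / 24 = 36.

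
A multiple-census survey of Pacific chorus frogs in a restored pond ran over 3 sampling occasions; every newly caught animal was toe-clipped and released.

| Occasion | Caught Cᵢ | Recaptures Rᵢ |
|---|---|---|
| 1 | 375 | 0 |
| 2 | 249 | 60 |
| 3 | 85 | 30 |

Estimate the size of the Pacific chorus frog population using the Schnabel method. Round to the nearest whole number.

N ≈ 1570

Marked at large before each occasion: Mᵢ = Σⱼ<ᵢ (Cⱼ − Rⱼ) → M1=0, M2=375, M3=564
Σ MᵢCᵢ = 0·375 + 375·249 + 564·85 = 0 + 93375 + 47940 = 141315
Σ Rᵢ = 0 + 60 + 30 = 90
N̂ = 141315 / 90 ≈ 1570.2 → 1570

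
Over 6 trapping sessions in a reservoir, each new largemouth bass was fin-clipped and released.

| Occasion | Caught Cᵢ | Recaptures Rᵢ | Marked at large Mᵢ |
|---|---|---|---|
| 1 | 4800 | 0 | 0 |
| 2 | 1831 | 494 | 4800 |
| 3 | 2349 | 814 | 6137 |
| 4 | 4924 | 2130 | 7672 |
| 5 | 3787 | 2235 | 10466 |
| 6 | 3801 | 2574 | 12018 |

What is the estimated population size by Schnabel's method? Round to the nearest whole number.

N ≈ 17,739

Σ MᵢCᵢ = 0·4800 + 4800·1831 + 6137·2349 + 7672·4924 + 10466·3787 + 12018·3801 = 0 + 8788800 + 14415813 + 37776928 + 39634742 + 45680418 = 146296701
Σ Rᵢ = 0 + 494 + 814 + 2130 + 2235 + 2574 = 8247
N̂ = 146296701 / 8247 ≈ 17739.4 → 17739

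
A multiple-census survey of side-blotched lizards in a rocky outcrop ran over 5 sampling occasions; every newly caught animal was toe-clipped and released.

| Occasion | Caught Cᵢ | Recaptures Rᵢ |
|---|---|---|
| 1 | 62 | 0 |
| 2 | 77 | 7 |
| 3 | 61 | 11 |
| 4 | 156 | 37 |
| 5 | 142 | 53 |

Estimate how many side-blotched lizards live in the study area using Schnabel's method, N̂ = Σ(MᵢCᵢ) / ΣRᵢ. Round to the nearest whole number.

Marked at large before each occasion: Mᵢ = Σⱼ<ᵢ (Cⱼ − Rⱼ) → M1=0, M2=62, M3=132, M4=182, M5=301
Σ MᵢCᵢ = 0·62 + 62·77 + 132·61 + 182·156 + 301·142 = 0 + 4774 + 8052 + 28392 + 42742 = 83960
Σ Rᵢ = 0 + 7 + 11 + 37 + 53 = 108
N̂ = 83960 / 108 ≈ 777.4 → 777

N ≈ 777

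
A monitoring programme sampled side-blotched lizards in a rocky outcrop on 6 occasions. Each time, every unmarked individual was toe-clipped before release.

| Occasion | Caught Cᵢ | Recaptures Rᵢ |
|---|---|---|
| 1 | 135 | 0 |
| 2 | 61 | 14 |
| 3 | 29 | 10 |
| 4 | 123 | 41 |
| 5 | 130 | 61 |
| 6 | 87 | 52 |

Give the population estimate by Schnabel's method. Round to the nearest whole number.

N ≈ 594

Marked at large before each occasion: Mᵢ = Σⱼ<ᵢ (Cⱼ − Rⱼ) → M1=0, M2=135, M3=182, M4=201, M5=283, M6=352
Σ MᵢCᵢ = 0·135 + 135·61 + 182·29 + 201·123 + 283·130 + 352·87 = 0 + 8235 + 5278 + 24723 + 36790 + 30624 = 105650
Σ Rᵢ = 0 + 14 + 10 + 41 + 61 + 52 = 178
N̂ = 105650 / 178 ≈ 593.5 → 594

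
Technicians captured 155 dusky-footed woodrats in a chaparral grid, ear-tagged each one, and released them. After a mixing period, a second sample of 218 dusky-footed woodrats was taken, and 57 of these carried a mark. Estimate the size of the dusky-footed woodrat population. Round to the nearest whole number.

Lincoln-Petersen assumes M/N = R/C, so N = M·C / R.
N = (155 × 218) / 57 = 33790 / 57 ≈ 592.8 → 593

N ≈ 593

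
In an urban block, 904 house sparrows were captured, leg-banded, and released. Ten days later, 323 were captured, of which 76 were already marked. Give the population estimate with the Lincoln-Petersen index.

Lincoln-Petersen assumes M/N = R/C, so N = M·C / R.
N = (904 × 323) / 76 = 291992 / 76 = 3842

N = 3842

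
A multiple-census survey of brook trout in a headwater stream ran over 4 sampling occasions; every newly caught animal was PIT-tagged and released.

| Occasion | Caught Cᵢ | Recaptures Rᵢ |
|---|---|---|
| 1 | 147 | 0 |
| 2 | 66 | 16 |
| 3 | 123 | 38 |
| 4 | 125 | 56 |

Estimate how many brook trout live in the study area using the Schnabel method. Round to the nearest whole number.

N ≈ 629

Marked at large before each occasion: Mᵢ = Σⱼ<ᵢ (Cⱼ − Rⱼ) → M1=0, M2=147, M3=197, M4=282
Σ MᵢCᵢ = 0·147 + 147·66 + 197·123 + 282·125 = 0 + 9702 + 24231 + 35250 = 69183
Σ Rᵢ = 0 + 16 + 38 + 56 = 110
N̂ = 69183 / 110 ≈ 628.9 → 629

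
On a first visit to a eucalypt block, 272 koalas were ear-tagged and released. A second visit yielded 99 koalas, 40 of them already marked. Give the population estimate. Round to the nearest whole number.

The marked fraction in the recapture sample should equal the marked fraction in the population: 40/99 = 272/N.
N = (272 × 99) / 40 = 26928 / 40 ≈ 673.2 → 673

N ≈ 673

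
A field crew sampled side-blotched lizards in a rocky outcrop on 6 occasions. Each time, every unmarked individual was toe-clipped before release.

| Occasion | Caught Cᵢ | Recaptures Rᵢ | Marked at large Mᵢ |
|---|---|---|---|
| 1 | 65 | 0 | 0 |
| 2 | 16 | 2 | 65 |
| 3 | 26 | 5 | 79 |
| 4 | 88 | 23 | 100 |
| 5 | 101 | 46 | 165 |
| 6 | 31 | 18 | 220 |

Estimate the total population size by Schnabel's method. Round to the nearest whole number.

N ≈ 376

Σ MᵢCᵢ = 0·65 + 65·16 + 79·26 + 100·88 + 165·101 + 220·31 = 0 + 1040 + 2054 + 8800 + 16665 + 6820 = 35379
Σ Rᵢ = 0 + 2 + 5 + 23 + 46 + 18 = 94
N̂ = 35379 / 94 ≈ 376.4 → 376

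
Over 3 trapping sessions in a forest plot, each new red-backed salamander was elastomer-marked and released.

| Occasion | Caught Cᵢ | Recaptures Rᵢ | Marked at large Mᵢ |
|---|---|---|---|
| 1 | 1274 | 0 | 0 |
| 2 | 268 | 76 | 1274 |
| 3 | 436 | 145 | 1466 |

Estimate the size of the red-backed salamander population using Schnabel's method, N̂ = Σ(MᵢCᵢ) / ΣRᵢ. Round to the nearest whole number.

Σ MᵢCᵢ = 0·1274 + 1274·268 + 1466·436 = 0 + 341432 + 639176 = 980608
Σ Rᵢ = 0 + 76 + 145 = 221
N̂ = 980608 / 221 ≈ 4437.1 → 4437

N ≈ 4437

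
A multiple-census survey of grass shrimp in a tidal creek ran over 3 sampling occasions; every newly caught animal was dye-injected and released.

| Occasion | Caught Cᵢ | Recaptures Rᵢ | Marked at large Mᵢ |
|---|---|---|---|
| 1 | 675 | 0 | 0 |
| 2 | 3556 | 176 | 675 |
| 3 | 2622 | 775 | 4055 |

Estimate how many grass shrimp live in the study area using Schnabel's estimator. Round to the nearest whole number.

N ≈ 13,704

Σ MᵢCᵢ = 0·675 + 675·3556 + 4055·2622 = 0 + 2400300 + 10632210 = 13032510
Σ Rᵢ = 0 + 176 + 775 = 951
N̂ = 13032510 / 951 ≈ 13704.0 → 13704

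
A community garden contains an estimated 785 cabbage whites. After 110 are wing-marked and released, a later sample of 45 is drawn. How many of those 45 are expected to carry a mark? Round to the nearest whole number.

Expected recaptures E[R] = M·C / N.
E[R] = 110 × 45 / 785 = 4950 / 785 ≈ 6.3 → 6

expected recaptures ≈ 6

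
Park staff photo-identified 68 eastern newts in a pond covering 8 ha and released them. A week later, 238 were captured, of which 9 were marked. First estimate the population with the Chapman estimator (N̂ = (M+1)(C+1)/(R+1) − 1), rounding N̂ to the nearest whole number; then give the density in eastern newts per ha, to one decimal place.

N̂ = 69·239/10 − 1 = 16491/10 − 1 ≈ 1648.1 → 1648
Density = N̂ / area = 1648 / 8 = 206.0 per ha

density ≈ 206.0 eastern newts per ha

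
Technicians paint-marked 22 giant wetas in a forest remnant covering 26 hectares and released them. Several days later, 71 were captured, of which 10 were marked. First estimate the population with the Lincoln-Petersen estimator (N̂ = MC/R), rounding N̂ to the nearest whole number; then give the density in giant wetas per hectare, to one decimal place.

density ≈ 6.0 giant wetas per hectare

N̂ = 22·71/10 = 1562/10 ≈ 156.2 → 156
Density = N̂ / area = 156 / 26 = 6.0 per hectare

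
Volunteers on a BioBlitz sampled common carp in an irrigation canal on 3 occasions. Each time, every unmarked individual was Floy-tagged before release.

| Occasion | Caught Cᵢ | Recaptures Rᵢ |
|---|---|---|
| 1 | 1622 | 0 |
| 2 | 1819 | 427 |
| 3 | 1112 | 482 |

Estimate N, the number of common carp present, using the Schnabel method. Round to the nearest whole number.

N ≈ 6933

Marked at large before each occasion: Mᵢ = Σⱼ<ᵢ (Cⱼ − Rⱼ) → M1=0, M2=1622, M3=3014
Σ MᵢCᵢ = 0·1622 + 1622·1819 + 3014·1112 = 0 + 2950418 + 3351568 = 6301986
Σ Rᵢ = 0 + 427 + 482 = 909
N̂ = 6301986 / 909 ≈ 6932.9 → 6933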